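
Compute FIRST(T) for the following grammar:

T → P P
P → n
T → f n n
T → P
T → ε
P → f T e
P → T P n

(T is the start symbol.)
To compute FIRST(T), examine every production with T on the left-hand side, reading each right-hand side left to right until a non-nullable symbol is reached.

FIRST sets of the other non-terminals involved (by the same procedure, iterated to a fixed point):
  FIRST(P) = { 'f', 'n' }

From T → P P:
  - P is a non-terminal: add FIRST(P) \ {ε} = { 'f', 'n' }
    P is not nullable, so stop
From T → f n n:
  - f is a terminal: add 'f' and stop
From T → P:
  - P is a non-terminal: add FIRST(P) \ {ε} = { 'f', 'n' }
    P is not nullable, so stop
From T → ε:
  - ε-production, so ε ∈ FIRST(T)

Collecting: FIRST(T) = { 'f', 'n', ε }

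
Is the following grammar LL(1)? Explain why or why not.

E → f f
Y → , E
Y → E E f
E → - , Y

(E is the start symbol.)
Yes, the grammar is LL(1).

Relevant sets:
  FIRST(E) = { '-', 'f' }

For E:
  PREDICT(E → f f) = { 'f' }
  PREDICT(E → '-' ',' Y) = { '-' }
For Y:
  PREDICT(Y → ',' E) = { ',' }
  PREDICT(Y → E E f) = { '-', 'f' }

All predict sets are disjoint. The grammar IS LL(1).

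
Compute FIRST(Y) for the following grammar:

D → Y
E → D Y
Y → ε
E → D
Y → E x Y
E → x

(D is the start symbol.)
{ 'x', ε }

To compute FIRST(Y), examine every production with Y on the left-hand side, reading each right-hand side left to right until a non-nullable symbol is reached.

FIRST sets of the other non-terminals involved (by the same procedure, iterated to a fixed point):
  FIRST(E) = { 'x', ε }

From Y → ε:
  - ε-production, so ε ∈ FIRST(Y)
From Y → E x Y:
  - E is a non-terminal: add FIRST(E) \ {ε} = { 'x' }
    E is nullable, so continue to the next symbol
  - x is a terminal: add 'x' and stop

Collecting: FIRST(Y) = { 'x', ε }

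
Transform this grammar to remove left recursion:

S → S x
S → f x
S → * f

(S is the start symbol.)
S → f x S'
S → * f S'
S' → x S'
S' → ε

S is directly left-recursive. The standard transformation for
  A → A α₁ | ... | A α_m | β₁ | ... | β_n
is
  A  → β₁ A' | ... | β_n A'
  A' → α₁ A' | ... | α_m A' | ε

S → f x becomes S → f x S'
S → * f becomes S → * f S'
S → S x becomes S' → x S'
Add S' → ε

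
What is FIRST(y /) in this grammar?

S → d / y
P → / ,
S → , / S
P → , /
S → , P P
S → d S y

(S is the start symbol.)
To compute FIRST(y /), process the symbols left to right:
Symbol y is a terminal. Add 'y' and stop.
FIRST(y /) = { 'y' }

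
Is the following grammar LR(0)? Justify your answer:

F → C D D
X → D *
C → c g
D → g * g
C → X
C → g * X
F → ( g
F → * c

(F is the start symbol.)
A grammar is LR(0) if no state in the canonical LR(0) collection has:
  - both a shift item (dot before a terminal) and a complete item (shift-reduce conflict), or
  - two or more complete items (reduce-reduce conflict; the accept item [F' → F .] counts as a complete item here).

Augment with F' → F and build the canonical LR(0) collection (I0 = CLOSURE({[F' → . F]}), then GOTO on every symbol after a dot until no new states appear). It has 21 states:
  I0: { [C → . X], [C → . c g], [C → . g * X], [D → . g * g], [F → . ( g], [F → . * c], [F → . C D D], [F' → . F], [X → . D *] }  — shift
  I1: { [F → ( . g] }  — shift
  I2: { [F → * . c] }  — shift
  I3: { [D → . g * g], [F → C . D D] }  — shift
  I4: { [X → D . *] }  — shift
  I5: { [F' → F .] }  — accept
  I6: { [C → X .] }  — reduce
  I7: { [C → c . g] }  — shift
  I8: { [C → g . * X], [D → g . * g] }  — shift
  I9: { [C → g * . X], [D → . g * g], [D → g * . g], [X → . D *] }  — shift
  I10: { [C → g * X .] }  — reduce
  I11: { [D → g * g .], [D → g . * g] }  — shift, reduce
  I12: { [D → g * . g] }  — shift
  I13: { [D → g * g .] }  — reduce
  I14: { [C → c g .] }  — reduce
  I15: { [X → D * .] }  — reduce
  I16: { [D → . g * g], [F → C D . D] }  — shift
  I17: { [D → g . * g] }  — shift
  I18: { [F → C D D .] }  — reduce
  I19: { [F → * c .] }  — reduce
  I20: { [F → ( g .] }  — reduce

Conflict in state I11:
  Shift-reduce conflict between [D → g * g .] and [D → g . * g]
So the grammar is NOT LR(0).

Answer: No. Shift-reduce conflict between [D → g * g .] and [D → g . * g]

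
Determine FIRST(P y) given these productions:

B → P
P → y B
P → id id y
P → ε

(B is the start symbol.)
{ 'id', 'y' }

FIRST sets of the non-terminals involved (from the grammar, by fixed-point iteration):
  FIRST(P) = { 'id', 'y', ε }

To compute FIRST(P y), process the symbols left to right:
Symbol P is a non-terminal. Add FIRST(P) \ {ε} = { 'id', 'y' }
P is nullable (ε ∈ FIRST(P)), continue to the next symbol.
Symbol y is a terminal. Add 'y' and stop.
FIRST(P y) = { 'id', 'y' }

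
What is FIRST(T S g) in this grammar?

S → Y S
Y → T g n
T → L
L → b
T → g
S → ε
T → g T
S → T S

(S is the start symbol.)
FIRST sets of the non-terminals involved (from the grammar, by fixed-point iteration):
  FIRST(T) = { 'b', 'g' }

To compute FIRST(T S g), process the symbols left to right:
Symbol T is a non-terminal. Add FIRST(T) \ {ε} = { 'b', 'g' }
T is not nullable (ε ∉ FIRST(T)), so stop here.
FIRST(T S g) = { 'b', 'g' }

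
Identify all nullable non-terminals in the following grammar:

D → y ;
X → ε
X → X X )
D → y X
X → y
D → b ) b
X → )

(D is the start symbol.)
A non-terminal is nullable if it can derive ε (the empty string): either it has an ε-production, or it has a production whose right-hand side consists entirely of nullable non-terminals.

ε-productions: X → ε
So X is immediately nullable.
No further non-terminal can be added: every production for the remaining non-terminals contains a terminal or a non-nullable non-terminal.
Nullable = { 'X' }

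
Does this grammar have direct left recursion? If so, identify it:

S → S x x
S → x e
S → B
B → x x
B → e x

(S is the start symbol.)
S → S x x: LEFT RECURSIVE (starts with S)
S → x e: starts with x
S → B: starts with B
B → x x: starts with x
B → e x: starts with e

The grammar has direct left recursion on: S.

Answer: Yes, S is left-recursive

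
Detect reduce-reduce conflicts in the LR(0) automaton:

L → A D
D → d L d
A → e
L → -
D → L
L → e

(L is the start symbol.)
Yes — I4: [A → e .] vs [L → e .]

A reduce-reduce conflict occurs when an LR(0) state has two complete items [A → α .] and [B → β .] — both call for a reduction, and with no lookahead the parser cannot choose between them.

Augment with L' → L and build the canonical LR(0) collection (I0 = CLOSURE({[L' → . L]}), then GOTO on every symbol after a dot until no new states appear). It has 10 states:
  I0: { [A → . e], [L → . -], [L → . A D], [L → . e], [L' → . L] }  — shift
  I1: { [L → - .] }  — reduce
  I2: { [A → . e], [D → . L], [D → . d L d], [L → . -], [L → . A D], [L → . e], [L → A . D] }  — shift
  I3: { [L' → L .] }  — accept
  I4: { [A → e .], [L → e .] }  — 2 reduces
  I5: { [L → A D .] }  — reduce
  I6: { [D → L .] }  — reduce
  I7: { [A → . e], [D → d . L d], [L → . -], [L → . A D], [L → . e] }  — shift
  I8: { [D → d L . d] }  — shift
  I9: { [D → d L d .] }  — reduce

I4 contains complete items [A → e .], [L → e .] — reduce-reduce conflict.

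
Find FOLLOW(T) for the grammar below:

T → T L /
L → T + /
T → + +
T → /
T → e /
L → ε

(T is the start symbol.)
To compute FOLLOW(T), find every occurrence of T on a right-hand side N → α T β: add FIRST(β) \ {ε}, and if β is empty or nullable also add FOLLOW(N). Iterate to a fixed point.

T is the start symbol, so $ ∈ FOLLOW(T).
In T → T L /: T is followed by L '/', add FIRST(L '/') \ {ε} = { '+', '/', 'e' }
In L → T + /: T is followed by '+' '/', add FIRST('+' '/') \ {ε} = { '+' }

Taking the union: FOLLOW(T) = { $, '+', '/', 'e' }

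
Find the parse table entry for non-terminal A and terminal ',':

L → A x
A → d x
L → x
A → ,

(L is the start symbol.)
A → ,

To find M[A, ','], we find productions for A where ',' is in the predict set (PREDICT(N → α) = (FIRST(α) \ {ε}) ∪ (FOLLOW(N) if α ⇒* ε)).

A → d x: PREDICT = { 'd' }
A → ,: PREDICT = { ',' }
  ',' is in predict set, so this production goes in M[A, ',']

M[A, ','] = A → ,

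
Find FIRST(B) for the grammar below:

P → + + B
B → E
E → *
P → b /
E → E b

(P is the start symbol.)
{ '*' }

FIRST sets of the other non-terminals involved (by the same procedure, iterated to a fixed point):
  FIRST(E) = { '*' }

From B → E:
  - E is a non-terminal: add FIRST(E) \ {ε} = { '*' }
    E is not nullable, so stop

Collecting: FIRST(B) = { '*' }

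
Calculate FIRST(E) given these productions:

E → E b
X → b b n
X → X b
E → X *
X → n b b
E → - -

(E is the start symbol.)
To compute FIRST(E), examine every production with E on the left-hand side, reading each right-hand side left to right until a non-nullable symbol is reached.

FIRST sets of the other non-terminals involved (by the same procedure, iterated to a fixed point):
  FIRST(X) = { 'b', 'n' }

From E → E b:
  - E is the symbol being defined: contributes nothing new
    E is not nullable, so stop
From E → X *:
  - X is a non-terminal: add FIRST(X) \ {ε} = { 'b', 'n' }
    X is not nullable, so stop
From E → - -:
  - '-' is a terminal: add '-' and stop

Collecting: FIRST(E) = { '-', 'b', 'n' }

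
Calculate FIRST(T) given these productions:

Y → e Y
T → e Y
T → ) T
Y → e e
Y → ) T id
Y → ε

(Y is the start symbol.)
To compute FIRST(T), examine every production with T on the left-hand side, reading each right-hand side left to right until a non-nullable symbol is reached.

From T → e Y:
  - e is a terminal: add 'e' and stop
From T → ) T:
  - ')' is a terminal: add ')' and stop

Collecting: FIRST(T) = { ')', 'e' }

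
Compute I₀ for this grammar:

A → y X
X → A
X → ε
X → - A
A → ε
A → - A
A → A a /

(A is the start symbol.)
{ [A → . - A], [A → . A a /], [A → . y X], [A → .], [A' → . A] }

First, augment the grammar with A' → A
I₀ = CLOSURE({ [A' → . A] }):
  [A' → . A] has the dot before A: add [A → . y X], [A → .], [A → . - A], [A → . A a /]
No further items can be added.

I₀ = { [A → . - A], [A → . A a /], [A → . y X], [A → .], [A' → . A] }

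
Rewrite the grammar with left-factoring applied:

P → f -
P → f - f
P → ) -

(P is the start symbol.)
P → f - P'
P' → ε
P' → f
P → ) -

Left-factoring transforms A → αβ₁ | αβ₂ into A → αA' and A' → β₁ | β₂
(α is the longest common prefix among the alternatives). Repeat until
no nonterminal has two alternatives with a common prefix.

Round 1: P has alternatives sharing prefix 'f -'. Introduce P': P → f - P'
  Add: P' → ε
  Add: P' → f

No remaining common prefixes — done.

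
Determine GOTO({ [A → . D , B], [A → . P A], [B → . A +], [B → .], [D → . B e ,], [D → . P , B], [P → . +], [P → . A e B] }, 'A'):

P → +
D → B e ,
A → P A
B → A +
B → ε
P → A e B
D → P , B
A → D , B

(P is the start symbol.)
GOTO(I, 'A') = CLOSURE({ [A → αX.β] : [A → α.Xβ] ∈ I, X = 'A' })

Items with dot before 'A', with the dot advanced:
  [B → . A +] → [B → A . +]
  [P → . A e B] → [P → A . e B]
Closure adds nothing (no advanced item has the dot before a non-terminal).

GOTO = { [B → A . +], [P → A . e B] }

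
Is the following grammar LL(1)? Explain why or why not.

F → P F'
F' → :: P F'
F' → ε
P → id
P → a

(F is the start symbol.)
Yes, the grammar is LL(1).

A grammar is LL(1) if for each non-terminal N with multiple productions, the predict sets of those productions are pairwise disjoint, where PREDICT(N → α) = (FIRST(α) \ {ε}) ∪ (FOLLOW(N) if α ⇒* ε).

Relevant sets:
  FOLLOW(F') = { $ }

For F':
  PREDICT(F' → :: P F') = { '::' }
  PREDICT(F' → ε) = { $ }
For P:
  PREDICT(P → id) = { 'id' }
  PREDICT(P → a) = { 'a' }
F has a single production, so nothing to check there.

All predict sets are disjoint. The grammar IS LL(1).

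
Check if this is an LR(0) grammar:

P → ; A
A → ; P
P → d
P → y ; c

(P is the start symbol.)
Yes, the grammar is LR(0)

A grammar is LR(0) if no state in the canonical LR(0) collection has:
  - both a shift item (dot before a terminal) and a complete item (shift-reduce conflict), or
  - two or more complete items (reduce-reduce conflict; the accept item [P' → P .] counts as a complete item here).

Augment with P' → P and build the canonical LR(0) collection (I0 = CLOSURE({[P' → . P]}), then GOTO on every symbol after a dot until no new states appear). It has 10 states:
  I0: { [P → . ; A], [P → . d], [P → . y ; c], [P' → . P] }  — shift
  I1: { [A → . ; P], [P → ; . A] }  — shift
  I2: { [P' → P .] }  — accept
  I3: { [P → d .] }  — reduce
  I4: { [P → y . ; c] }  — shift
  I5: { [P → y ; . c] }  — shift
  I6: { [P → y ; c .] }  — reduce
  I7: { [A → ; . P], [P → . ; A], [P → . d], [P → . y ; c] }  — shift
  I8: { [P → ; A .] }  — reduce
  I9: { [A → ; P .] }  — reduce

Every state is either a pure shift/goto state or contains exactly one complete item and nothing to shift — no conflicts. The grammar is LR(0).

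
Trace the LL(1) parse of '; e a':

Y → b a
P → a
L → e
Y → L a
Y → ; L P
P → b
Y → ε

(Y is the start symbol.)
LL(1) parsing maintains a stack (initially the start symbol over $) and the input. At each step: if the stack top is a terminal, match it against the current input token; if it is a non-terminal N, replace it with the RHS of M[N, lookahead] (the unique production whose predict set contains the lookahead).

Stack is shown with the top on the left.

Stack    Input    Action
------------------------
Y $      ; e a $  output Y → ; L P
; L P $  ; e a $  match ';'
L P $    e a $    output L → e
e P $    e a $    match 'e'
P $      a $      output P → a
a $      a $      match 'a'
$        $        accept

The string is accepted.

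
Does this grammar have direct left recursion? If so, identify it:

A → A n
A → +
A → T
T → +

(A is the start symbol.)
Yes, A is left-recursive

A → A n: LEFT RECURSIVE (starts with A)
A → +: starts with '+'
A → T: starts with T
T → +: starts with '+'

The grammar has direct left recursion on: A.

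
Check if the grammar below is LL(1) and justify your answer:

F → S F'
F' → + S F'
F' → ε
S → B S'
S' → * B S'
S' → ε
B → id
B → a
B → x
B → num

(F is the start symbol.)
Yes, the grammar is LL(1).

A grammar is LL(1) if for each non-terminal N with multiple productions, the predict sets of those productions are pairwise disjoint, where PREDICT(N → α) = (FIRST(α) \ {ε}) ∪ (FOLLOW(N) if α ⇒* ε).

Relevant sets:
  FOLLOW(F') = { $ }
  FOLLOW(S') = { $, '+' }

For F':
  PREDICT(F' → '+' S F') = { '+' }
  PREDICT(F' → ε) = { $ }
For S':
  PREDICT(S' → '*' B S') = { '*' }
  PREDICT(S' → ε) = { $, '+' }
For B:
  PREDICT(B → id) = { 'id' }
  PREDICT(B → a) = { 'a' }
  PREDICT(B → x) = { 'x' }
  PREDICT(B → num) = { 'num' }
F, S have a single production, so nothing to check there.

All predict sets are disjoint. The grammar IS LL(1).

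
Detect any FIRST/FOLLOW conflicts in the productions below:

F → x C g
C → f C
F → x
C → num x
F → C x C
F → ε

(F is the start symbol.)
A FIRST/FOLLOW conflict occurs when a non-terminal N has a nullable alternative N → β (β ⇒* ε) and another alternative N → α with FIRST(α) ∩ FOLLOW(N) ≠ ∅: on such a lookahead the parser cannot decide between expanding α and letting N vanish via β.

Nullable non-terminals: F.
FIRST sets used below: FIRST(C) = { 'f', 'num' }

F: nullable alternative(s) F → ε; FOLLOW(F) = { $ }
  F → x C g: FIRST \ {ε} = { 'x' } — disjoint from FOLLOW(F)
  F → x: FIRST \ {ε} = { 'x' } — disjoint from FOLLOW(F)
  F → C x C: FIRST \ {ε} = { 'f', 'num' } — disjoint from FOLLOW(F)
  F → ε: FIRST \ {ε} = { } — this is the only nullable alternative, skip

C has no nullable alternative, so no FIRST/FOLLOW check is needed there.

No FIRST/FOLLOW conflicts found.

Answer: No FIRST/FOLLOW conflicts.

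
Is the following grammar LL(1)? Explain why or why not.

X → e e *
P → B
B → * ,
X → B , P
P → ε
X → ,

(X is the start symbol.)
A grammar is LL(1) if for each non-terminal N with multiple productions, the predict sets of those productions are pairwise disjoint, where PREDICT(N → α) = (FIRST(α) \ {ε}) ∪ (FOLLOW(N) if α ⇒* ε).

Relevant sets:
  FIRST(B) = { '*' }
  FOLLOW(P) = { $ }

For X:
  PREDICT(X → e e '*') = { 'e' }
  PREDICT(X → B ',' P) = { '*' }
  PREDICT(X → ',') = { ',' }
For P:
  PREDICT(P → B) = { '*' }
  PREDICT(P → ε) = { $ }
B has a single production, so nothing to check there.

All predict sets are disjoint. The grammar IS LL(1).

Answer: Yes, the grammar is LL(1).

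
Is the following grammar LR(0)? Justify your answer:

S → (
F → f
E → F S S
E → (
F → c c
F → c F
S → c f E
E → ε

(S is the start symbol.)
No. Shift-reduce conflict between [E → .] and [E → . (]

A grammar is LR(0) if no state in the canonical LR(0) collection has:
  - both a shift item (dot before a terminal) and a complete item (shift-reduce conflict), or
  - two or more complete items (reduce-reduce conflict; the accept item [S' → S .] counts as a complete item here).

Augment with S' → S and build the canonical LR(0) collection (I0 = CLOSURE({[S' → . S]}), then GOTO on every symbol after a dot until no new states appear). It has 14 states:
  I0: { [S → . (], [S → . c f E], [S' → . S] }  — shift
  I1: { [S → ( .] }  — reduce
  I2: { [S' → S .] }  — accept
  I3: { [S → c . f E] }  — shift
  I4: { [E → . (], [E → . F S S], [E → .], [F → . c F], [F → . c c], [F → . f], [S → c f . E] }  — shift, reduce
  I5: { [E → ( .] }  — reduce
  I6: { [S → c f E .] }  — reduce
  I7: { [E → F . S S], [S → . (], [S → . c f E] }  — shift
  I8: { [F → . c F], [F → . c c], [F → . f], [F → c . F], [F → c . c] }  — shift
  I9: { [F → f .] }  — reduce
  I10: { [F → c F .] }  — reduce
  I11: { [F → . c F], [F → . c c], [F → . f], [F → c . F], [F → c . c], [F → c c .] }  — shift, reduce
  I12: { [E → F S . S], [S → . (], [S → . c f E] }  — shift
  I13: { [E → F S S .] }  — reduce

Conflict in state I4:
  Shift-reduce conflict between [E → .] and [E → . (]
So the grammar is NOT LR(0).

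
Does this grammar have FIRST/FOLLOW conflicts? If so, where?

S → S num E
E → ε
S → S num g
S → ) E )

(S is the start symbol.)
A FIRST/FOLLOW conflict occurs when a non-terminal N has a nullable alternative N → β (β ⇒* ε) and another alternative N → α with FIRST(α) ∩ FOLLOW(N) ≠ ∅: on such a lookahead the parser cannot decide between expanding α and letting N vanish via β.

Nullable non-terminals: E.
E has a nullable alternative but only one production, so nothing to check.

S has no nullable alternative, so no FIRST/FOLLOW check is needed there.

No FIRST/FOLLOW conflicts found.

Answer: No FIRST/FOLLOW conflicts.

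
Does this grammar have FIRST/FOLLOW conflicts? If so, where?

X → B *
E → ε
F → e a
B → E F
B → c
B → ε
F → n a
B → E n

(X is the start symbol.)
No FIRST/FOLLOW conflicts.

A FIRST/FOLLOW conflict occurs when a non-terminal N has a nullable alternative N → β (β ⇒* ε) and another alternative N → α with FIRST(α) ∩ FOLLOW(N) ≠ ∅: on such a lookahead the parser cannot decide between expanding α and letting N vanish via β.

Nullable non-terminals: B, E.
FIRST sets used below: FIRST(E) = { ε }, FIRST(F) = { 'e', 'n' }

B: nullable alternative(s) B → ε; FOLLOW(B) = { '*' }
  B → E F: FIRST \ {ε} = { 'e', 'n' } — disjoint from FOLLOW(B)
  B → c: FIRST \ {ε} = { 'c' } — disjoint from FOLLOW(B)
  B → ε: FIRST \ {ε} = { } — this is the only nullable alternative, skip
  B → E n: FIRST \ {ε} = { 'n' } — disjoint from FOLLOW(B)
E has a nullable alternative but only one production, so nothing to check.

F, X have no nullable alternative, so no FIRST/FOLLOW check is needed there.

No FIRST/FOLLOW conflicts found.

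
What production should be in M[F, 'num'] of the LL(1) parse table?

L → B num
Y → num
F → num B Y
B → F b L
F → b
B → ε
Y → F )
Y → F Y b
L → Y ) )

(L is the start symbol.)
F → num B Y

To find M[F, 'num'], we find productions for F where 'num' is in the predict set (PREDICT(N → α) = (FIRST(α) \ {ε}) ∪ (FOLLOW(N) if α ⇒* ε)).

F → num B Y: PREDICT = { 'num' }
  'num' is in predict set, so this production goes in M[F, 'num']
F → b: PREDICT = { 'b' }

M[F, 'num'] = F → num B Y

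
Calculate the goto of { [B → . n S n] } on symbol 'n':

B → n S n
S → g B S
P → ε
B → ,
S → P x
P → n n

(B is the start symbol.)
{ [B → n . S n], [P → . n n], [P → .], [S → . P x], [S → . g B S] }

GOTO(I, 'n') = CLOSURE({ [A → αX.β] : [A → α.Xβ] ∈ I, X = 'n' })

Items with dot before 'n', with the dot advanced:
  [B → . n S n] → [B → n . S n]
Closure of the advanced items:
  [B → n . S n] has the dot before S: add [S → . g B S], [S → . P x]
  [S → . P x] has the dot before P: add [P → .], [P → . n n]

GOTO = { [B → n . S n], [P → . n n], [P → .], [S → . P x], [S → . g B S] }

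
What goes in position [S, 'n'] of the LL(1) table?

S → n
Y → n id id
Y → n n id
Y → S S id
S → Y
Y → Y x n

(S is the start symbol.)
To find M[S, 'n'], we find productions for S where 'n' is in the predict set (PREDICT(N → α) = (FIRST(α) \ {ε}) ∪ (FOLLOW(N) if α ⇒* ε)).

Relevant sets:
  FIRST(Y) = { 'n' }

S → n: PREDICT = { 'n' }
  'n' is in predict set, so this production goes in M[S, 'n']
S → Y: PREDICT = { 'n' }
  'n' is in predict set, so this production goes in M[S, 'n']

M[S, 'n'] = S → n, S → Y  (a multiply-defined cell — the grammar is not LL(1))

Answer: S → n, S → Y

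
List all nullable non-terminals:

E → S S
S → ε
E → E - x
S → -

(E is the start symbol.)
A non-terminal is nullable if it can derive ε (the empty string): either it has an ε-production, or it has a production whose right-hand side consists entirely of nullable non-terminals.

ε-productions: S → ε
So S is immediately nullable.
E → S S: every symbol on the right is nullable, so E is nullable too.
Every non-terminal is now nullable.
Nullable = { 'E', 'S' }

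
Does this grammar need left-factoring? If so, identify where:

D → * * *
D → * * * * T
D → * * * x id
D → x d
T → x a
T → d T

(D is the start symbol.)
Yes, D has productions with common prefix '* * *'

Left-factoring is needed when two productions for the same non-terminal
share a common prefix on the right-hand side.

Productions for D:
  D → * * *
  D → * * * * T
  D → * * * x id
  D → x d
Productions for T:
  T → x a
  T → d T

Found common prefix '* * *' in productions for D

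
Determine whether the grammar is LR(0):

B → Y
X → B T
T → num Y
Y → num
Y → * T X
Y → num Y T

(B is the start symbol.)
Augment with B' → B and build the canonical LR(0) collection (I0 = CLOSURE({[B' → . B]}), then GOTO on every symbol after a dot until no new states appear). It has 13 states:
  I0: { [B → . Y], [B' → . B], [Y → . * T X], [Y → . num Y T], [Y → . num] }  — shift
  I1: { [T → . num Y], [Y → * . T X] }  — shift
  I2: { [B' → B .] }  — accept
  I3: { [B → Y .] }  — reduce
  I4: { [Y → . * T X], [Y → . num Y T], [Y → . num], [Y → num . Y T], [Y → num .] }  — shift, reduce
  I5: { [T → . num Y], [Y → num Y . T] }  — shift
  I6: { [Y → num Y T .] }  — reduce
  I7: { [T → num . Y], [Y → . * T X], [Y → . num Y T], [Y → . num] }  — shift
  I8: { [T → num Y .] }  — reduce
  I9: { [B → . Y], [X → . B T], [Y → * T . X], [Y → . * T X], [Y → . num Y T], [Y → . num] }  — shift
  I10: { [T → . num Y], [X → B . T] }  — shift
  I11: { [Y → * T X .] }  — reduce
  I12: { [X → B T .] }  — reduce

Conflict in state I4:
  Shift-reduce conflict between [Y → num .] and [Y → . * T X]
So the grammar is NOT LR(0).

Answer: No. Shift-reduce conflict between [Y → num .] and [Y → . * T X]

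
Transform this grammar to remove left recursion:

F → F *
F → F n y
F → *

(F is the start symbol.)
F → * F'
F' → * F'
F' → n y F'
F' → ε

F is directly left-recursive. The standard transformation for
  A → A α₁ | ... | A α_m | β₁ | ... | β_n
is
  A  → β₁ A' | ... | β_n A'
  A' → α₁ A' | ... | α_m A' | ε

F → * becomes F → * F'
F → F * becomes F' → * F'
F → F n y becomes F' → n y F'
Add F' → ε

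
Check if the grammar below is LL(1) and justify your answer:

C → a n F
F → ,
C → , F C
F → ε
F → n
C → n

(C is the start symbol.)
No. Predict set conflict for F: { ',' }

A grammar is LL(1) if for each non-terminal N with multiple productions, the predict sets of those productions are pairwise disjoint, where PREDICT(N → α) = (FIRST(α) \ {ε}) ∪ (FOLLOW(N) if α ⇒* ε).

Relevant sets:
  FOLLOW(F) = { $, ',', 'a', 'n' }

For C:
  PREDICT(C → a n F) = { 'a' }
  PREDICT(C → ',' F C) = { ',' }
  PREDICT(C → n) = { 'n' }
For F:
  PREDICT(F → ',') = { ',' }
  PREDICT(F → ε) = { $, ',', 'a', 'n' }
  PREDICT(F → n) = { 'n' }

Conflict found: Predict set conflict for F: { ',' }
The grammar is NOT LL(1).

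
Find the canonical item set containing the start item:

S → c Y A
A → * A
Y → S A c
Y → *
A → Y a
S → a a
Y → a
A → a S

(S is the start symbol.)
First, augment the grammar with S' → S
I₀ = CLOSURE({ [S' → . S] }):
  [S' → . S] has the dot before S: add [S → . c Y A], [S → . a a]
No further items can be added.

I₀ = { [S → . a a], [S → . c Y A], [S' → . S] }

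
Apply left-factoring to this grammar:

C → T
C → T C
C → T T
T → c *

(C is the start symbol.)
Left-factoring transforms A → αβ₁ | αβ₂ into A → αA' and A' → β₁ | β₂
(α is the longest common prefix among the alternatives). Repeat until
no nonterminal has two alternatives with a common prefix.

Round 1: C has alternatives sharing prefix 'T'. Introduce C': C → T C'
  Add: C' → ε
  Add: C' → C
  Add: C' → T

No remaining common prefixes — done.

Resulting grammar:
C → T C'
C' → ε
C' → C
C' → T
T → c *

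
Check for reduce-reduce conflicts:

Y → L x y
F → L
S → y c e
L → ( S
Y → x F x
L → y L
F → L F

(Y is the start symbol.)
A reduce-reduce conflict occurs when an LR(0) state has two complete items [A → α .] and [B → β .] — both call for a reduction, and with no lookahead the parser cannot choose between them.

Augment with Y' → Y and build the canonical LR(0) collection (I0 = CLOSURE({[Y' → . Y]}), then GOTO on every symbol after a dot until no new states appear). It has 17 states:
  I0: { [L → . ( S], [L → . y L], [Y → . L x y], [Y → . x F x], [Y' → . Y] }  — shift
  I1: { [L → ( . S], [S → . y c e] }  — shift
  I2: { [Y → L . x y] }  — shift
  I3: { [Y' → Y .] }  — accept
  I4: { [F → . L F], [F → . L], [L → . ( S], [L → . y L], [Y → x . F x] }  — shift
  I5: { [L → . ( S], [L → . y L], [L → y . L] }  — shift
  I6: { [L → y L .] }  — reduce
  I7: { [Y → x F . x] }  — shift
  I8: { [F → . L F], [F → . L], [F → L . F], [F → L .], [L → . ( S], [L → . y L] }  — shift, reduce
  I9: { [F → L F .] }  — reduce
  I10: { [Y → x F x .] }  — reduce
  I11: { [Y → L x . y] }  — shift
  I12: { [Y → L x y .] }  — reduce
  I13: { [L → ( S .] }  — reduce
  I14: { [S → y . c e] }  — shift
  I15: { [S → y c . e] }  — shift
  I16: { [S → y c e .] }  — reduce

No state contains more than one complete item.

Answer: No reduce-reduce conflicts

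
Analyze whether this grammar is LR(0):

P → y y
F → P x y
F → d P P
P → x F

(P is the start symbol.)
A grammar is LR(0) if no state in the canonical LR(0) collection has:
  - both a shift item (dot before a terminal) and a complete item (shift-reduce conflict), or
  - two or more complete items (reduce-reduce conflict; the accept item [P' → P .] counts as a complete item here).

Augment with P' → P and build the canonical LR(0) collection (I0 = CLOSURE({[P' → . P]}), then GOTO on every symbol after a dot until no new states appear). It has 12 states:
  I0: { [P → . x F], [P → . y y], [P' → . P] }  — shift
  I1: { [P' → P .] }  — accept
  I2: { [F → . P x y], [F → . d P P], [P → . x F], [P → . y y], [P → x . F] }  — shift
  I3: { [P → y . y] }  — shift
  I4: { [P → y y .] }  — reduce
  I5: { [P → x F .] }  — reduce
  I6: { [F → P . x y] }  — shift
  I7: { [F → d . P P], [P → . x F], [P → . y y] }  — shift
  I8: { [F → d P . P], [P → . x F], [P → . y y] }  — shift
  I9: { [F → d P P .] }  — reduce
  I10: { [F → P x . y] }  — shift
  I11: { [F → P x y .] }  — reduce

Every state is either a pure shift/goto state or contains exactly one complete item and nothing to shift — no conflicts. The grammar is LR(0).

Answer: Yes, the grammar is LR(0)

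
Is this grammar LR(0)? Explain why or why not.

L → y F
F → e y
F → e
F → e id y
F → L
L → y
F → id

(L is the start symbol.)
No. Shift-reduce conflict between [L → y .] and [F → . e]

Augment with L' → L and build the canonical LR(0) collection (I0 = CLOSURE({[L' → . L]}), then GOTO on every symbol after a dot until no new states appear). It has 10 states:
  I0: { [L → . y F], [L → . y], [L' → . L] }  — shift
  I1: { [L' → L .] }  — accept
  I2: { [F → . L], [F → . e id y], [F → . e y], [F → . e], [F → . id], [L → . y F], [L → . y], [L → y . F], [L → y .] }  — shift, reduce
  I3: { [L → y F .] }  — reduce
  I4: { [F → L .] }  — reduce
  I5: { [F → e . id y], [F → e . y], [F → e .] }  — shift, reduce
  I6: { [F → id .] }  — reduce
  I7: { [F → e id . y] }  — shift
  I8: { [F → e y .] }  — reduce
  I9: { [F → e id y .] }  — reduce

Conflict in state I2:
  Shift-reduce conflict between [L → y .] and [F → . e]
So the grammar is NOT LR(0).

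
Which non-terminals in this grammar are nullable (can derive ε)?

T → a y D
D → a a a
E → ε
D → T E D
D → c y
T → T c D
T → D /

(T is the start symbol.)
A non-terminal is nullable if it can derive ε (the empty string): either it has an ε-production, or it has a production whose right-hand side consists entirely of nullable non-terminals.

ε-productions: E → ε
So E is immediately nullable.
No further non-terminal can be added: every production for the remaining non-terminals contains a terminal or a non-nullable non-terminal.
Nullable = { 'E' }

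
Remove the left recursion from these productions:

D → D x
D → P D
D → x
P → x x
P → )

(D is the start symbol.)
D is directly left-recursive. The standard transformation for
  A → A α₁ | ... | A α_m | β₁ | ... | β_n
is
  A  → β₁ A' | ... | β_n A'
  A' → α₁ A' | ... | α_m A' | ε

D → P D becomes D → P D D'
D → x becomes D → x D'
D → D x becomes D' → x D'
Add D' → ε

Productions for other non-terminals are unchanged:
  P → x x
  P → )

Resulting grammar:
D → P D D'
D → x D'
D' → x D'
D' → ε
P → x x
P → )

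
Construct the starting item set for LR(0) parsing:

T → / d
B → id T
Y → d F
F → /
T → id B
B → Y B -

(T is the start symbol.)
First, augment the grammar with T' → T
I₀ = CLOSURE({ [T' → . T] }):
  [T' → . T] has the dot before T: add [T → . / d], [T → . id B]
No further items can be added.

I₀ = { [T → . / d], [T → . id B], [T' → . T] }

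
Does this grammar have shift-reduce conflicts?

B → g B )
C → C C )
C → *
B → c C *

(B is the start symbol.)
No shift-reduce conflicts

A shift-reduce conflict occurs when an LR(0) state has both:
  - a complete (reduce) item [A → α .] (dot at the end), and
  - a shift item [B → β . c γ] (dot before a terminal).

Augment with B' → B and build the canonical LR(0) collection (I0 = CLOSURE({[B' → . B]}), then GOTO on every symbol after a dot until no new states appear). It has 11 states:
  I0: { [B → . c C *], [B → . g B )], [B' → . B] }  — shift
  I1: { [B' → B .] }  — accept
  I2: { [B → c . C *], [C → . *], [C → . C C )] }  — shift
  I3: { [B → . c C *], [B → . g B )], [B → g . B )] }  — shift
  I4: { [B → g B . )] }  — shift
  I5: { [B → g B ) .] }  — reduce
  I6: { [C → * .] }  — reduce
  I7: { [B → c C . *], [C → . *], [C → . C C )], [C → C . C )] }  — shift
  I8: { [B → c C * .], [C → * .] }  — 2 reduces
  I9: { [C → . *], [C → . C C )], [C → C . C )], [C → C C . )] }  — shift
  I10: { [C → C C ) .] }  — reduce

No state contains both a complete item and a shift item.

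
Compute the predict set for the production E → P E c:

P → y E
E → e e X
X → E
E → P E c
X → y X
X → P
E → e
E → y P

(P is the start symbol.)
PREDICT(E → P E c) = (FIRST(RHS) \ {ε}) ∪ (FOLLOW(E) if ε ∈ FIRST(RHS), i.e. RHS ⇒* ε)
FIRST(P) = { 'y' }
FIRST(P E c) = { 'y' }
ε ∉ FIRST(P E c), so FOLLOW(E) is not added.
PREDICT(E → P E c) = { 'y' }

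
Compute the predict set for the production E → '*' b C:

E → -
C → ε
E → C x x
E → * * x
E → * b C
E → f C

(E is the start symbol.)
PREDICT(E → '*' b C) = (FIRST(RHS) \ {ε}) ∪ (FOLLOW(E) if ε ∈ FIRST(RHS), i.e. RHS ⇒* ε)
FIRST('*' b C) = { '*' }
ε ∉ FIRST('*' b C), so FOLLOW(E) is not added.
PREDICT(E → '*' b C) = { '*' }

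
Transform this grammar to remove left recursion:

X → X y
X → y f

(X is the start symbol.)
X is directly left-recursive. The standard transformation for
  A → A α₁ | ... | A α_m | β₁ | ... | β_n
is
  A  → β₁ A' | ... | β_n A'
  A' → α₁ A' | ... | α_m A' | ε

X → y f becomes X → y f X'
X → X y becomes X' → y X'
Add X' → ε

Resulting grammar:
X → y f X'
X' → y X'
X' → ε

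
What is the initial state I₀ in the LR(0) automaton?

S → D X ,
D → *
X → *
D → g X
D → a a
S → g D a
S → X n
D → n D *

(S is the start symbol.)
{ [D → . *], [D → . a a], [D → . g X], [D → . n D *], [S → . D X ,], [S → . X n], [S → . g D a], [S' → . S], [X → . *] }

First, augment the grammar with S' → S
I₀ = CLOSURE({ [S' → . S] }):
  [S' → . S] has the dot before S: add [S → . D X ,], [S → . g D a], [S → . X n]
  [S → . D X ,] has the dot before D: add [D → . *], [D → . g X], [D → . a a], [D → . n D *]
  [S → . X n] has the dot before X: add [X → . *]
No further items can be added.

I₀ = { [D → . *], [D → . a a], [D → . g X], [D → . n D *], [S → . D X ,], [S → . X n], [S → . g D a], [S' → . S], [X → . *] }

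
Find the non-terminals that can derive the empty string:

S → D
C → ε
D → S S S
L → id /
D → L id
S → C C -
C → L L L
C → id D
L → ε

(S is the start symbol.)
{ 'C', 'L' }

A non-terminal is nullable if it can derive ε (the empty string): either it has an ε-production, or it has a production whose right-hand side consists entirely of nullable non-terminals.

ε-productions: C → ε, L → ε
So C, L are immediately nullable.
No further non-terminal can be added: every production for the remaining non-terminals contains a terminal or a non-nullable non-terminal.
Nullable = { 'C', 'L' }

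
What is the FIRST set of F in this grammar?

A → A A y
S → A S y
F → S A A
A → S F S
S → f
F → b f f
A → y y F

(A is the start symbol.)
{ 'b', 'f', 'y' }

To compute FIRST(F), examine every production with F on the left-hand side, reading each right-hand side left to right until a non-nullable symbol is reached.

FIRST sets of the other non-terminals involved (by the same procedure, iterated to a fixed point):
  FIRST(S) = { 'f', 'y' }

From F → S A A:
  - S is a non-terminal: add FIRST(S) \ {ε} = { 'f', 'y' }
    S is not nullable, so stop
From F → b f f:
  - b is a terminal: add 'b' and stop

Collecting: FIRST(F) = { 'b', 'f', 'y' }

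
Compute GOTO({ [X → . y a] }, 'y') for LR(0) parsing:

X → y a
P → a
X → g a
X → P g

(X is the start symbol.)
GOTO(I, 'y') = CLOSURE({ [A → αX.β] : [A → α.Xβ] ∈ I, X = 'y' })

Items with dot before 'y', with the dot advanced:
  [X → . y a] → [X → y . a]
Closure adds nothing (no advanced item has the dot before a non-terminal).

GOTO = { [X → y . a] }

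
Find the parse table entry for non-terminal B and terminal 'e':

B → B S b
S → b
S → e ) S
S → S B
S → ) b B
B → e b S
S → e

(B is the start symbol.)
B → B S b, B → e b S

To find M[B, 'e'], we find productions for B where 'e' is in the predict set (PREDICT(N → α) = (FIRST(α) \ {ε}) ∪ (FOLLOW(N) if α ⇒* ε)).

Relevant sets:
  FIRST(B) = { 'e' }

B → B S b: PREDICT = { 'e' }
  'e' is in predict set, so this production goes in M[B, 'e']
B → e b S: PREDICT = { 'e' }
  'e' is in predict set, so this production goes in M[B, 'e']

M[B, 'e'] = B → B S b, B → e b S  (a multiply-defined cell — the grammar is not LL(1))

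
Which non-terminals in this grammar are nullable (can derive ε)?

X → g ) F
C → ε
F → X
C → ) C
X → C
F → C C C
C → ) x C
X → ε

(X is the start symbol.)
A non-terminal is nullable if it can derive ε (the empty string): either it has an ε-production, or it has a production whose right-hand side consists entirely of nullable non-terminals.

ε-productions: C → ε, X → ε
So C, X are immediately nullable.
F → X: every symbol on the right is nullable, so F is nullable too.
Every non-terminal is now nullable.
Nullable = { 'C', 'F', 'X' }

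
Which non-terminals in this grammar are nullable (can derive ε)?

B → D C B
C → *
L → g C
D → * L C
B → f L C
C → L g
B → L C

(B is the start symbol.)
None

There are no ε-productions, so no non-terminal can derive ε.
No non-terminals are nullable.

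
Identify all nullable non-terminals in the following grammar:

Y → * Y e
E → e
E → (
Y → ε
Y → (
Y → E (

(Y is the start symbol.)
{ 'Y' }

A non-terminal is nullable if it can derive ε (the empty string): either it has an ε-production, or it has a production whose right-hand side consists entirely of nullable non-terminals.

ε-productions: Y → ε
So Y is immediately nullable.
No further non-terminal can be added: every production for the remaining non-terminals contains a terminal or a non-nullable non-terminal.
Nullable = { 'Y' }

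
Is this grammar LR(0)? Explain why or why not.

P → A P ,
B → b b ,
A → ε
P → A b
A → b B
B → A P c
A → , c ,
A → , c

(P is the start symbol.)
No. Shift-reduce conflict between [A → .] and [A → . , c]

A grammar is LR(0) if no state in the canonical LR(0) collection has:
  - both a shift item (dot before a terminal) and a complete item (shift-reduce conflict), or
  - two or more complete items (reduce-reduce conflict; the accept item [P' → P .] counts as a complete item here).

Augment with P' → P and build the canonical LR(0) collection (I0 = CLOSURE({[P' → . P]}), then GOTO on every symbol after a dot until no new states appear). It has 17 states:
  I0: { [A → . , c ,], [A → . , c], [A → . b B], [A → .], [P → . A P ,], [P → . A b], [P' → . P] }  — shift, reduce
  I1: { [A → , . c ,], [A → , . c] }  — shift
  I2: { [A → . , c ,], [A → . , c], [A → . b B], [A → .], [P → . A P ,], [P → . A b], [P → A . P ,], [P → A . b] }  — shift, reduce
  I3: { [P' → P .] }  — accept
  I4: { [A → . , c ,], [A → . , c], [A → . b B], [A → .], [A → b . B], [B → . A P c], [B → . b b ,] }  — shift, reduce
  I5: { [A → . , c ,], [A → . , c], [A → . b B], [A → .], [B → A . P c], [P → . A P ,], [P → . A b] }  — shift, reduce
  I6: { [A → b B .] }  — reduce
  I7: { [A → . , c ,], [A → . , c], [A → . b B], [A → .], [A → b . B], [B → . A P c], [B → . b b ,], [B → b . b ,] }  — shift, reduce
  I8: { [A → . , c ,], [A → . , c], [A → . b B], [A → .], [A → b . B], [B → . A P c], [B → . b b ,], [B → b . b ,], [B → b b . ,] }  — shift, reduce
  I9: { [A → , . c ,], [A → , . c], [B → b b , .] }  — shift, reduce
  I10: { [A → , c . ,], [A → , c .] }  — shift, reduce
  I11: { [A → , c , .] }  — reduce
  I12: { [B → A P . c] }  — shift
  I13: { [B → A P c .] }  — reduce
  I14: { [P → A P . ,] }  — shift
  I15: { [A → . , c ,], [A → . , c], [A → . b B], [A → .], [A → b . B], [B → . A P c], [B → . b b ,], [P → A b .] }  — shift, 2 reduces
  I16: { [P → A P , .] }  — reduce

Conflict in state I0:
  Shift-reduce conflict between [A → .] and [A → . , c]
So the grammar is NOT LR(0).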